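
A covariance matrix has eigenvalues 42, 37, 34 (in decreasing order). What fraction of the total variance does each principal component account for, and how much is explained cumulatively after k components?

Step 1 — total variance = trace(Sigma) = Σ λ_i = 42 + 37 + 34 = 113.

Step 2 — fraction explained by component i = λ_i / Σ λ:
  PC1: 42/113 = 0.3717
  PC2: 37/113 = 0.3274
  PC3: 34/113 = 0.3009

Step 3 — cumulative fraction after k components = (λ_1 + ... + λ_k) / Σ λ:
  k = 1: 42/113 = 0.3717
  k = 2: (42 + 37)/113 = 79/113 = 0.6991
  k = 3: (42 + 37 + 34)/113 = 113/113 = 1

Summary (fraction, with percent):

explained: PC1 0.3717 (37.17%), PC2 0.3274 (32.74%), PC3 0.3009 (30.09%);  cumulative: 0.3717, 0.6991, 1


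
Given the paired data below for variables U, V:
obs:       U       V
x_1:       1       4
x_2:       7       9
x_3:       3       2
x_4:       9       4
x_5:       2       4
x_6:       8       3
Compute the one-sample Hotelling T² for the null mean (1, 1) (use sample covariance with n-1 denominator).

Step 1 — sample mean vector:
  mean(U) = (1 + 7 + 3 + 9 + 2 + 8) / 6 = 30/6 = 5
  mean(V) = (4 + 9 + 2 + 4 + 4 + 3) / 6 = 26/6 = 4.3333
  x̄ = (5, 4.3333),  deviation x̄ - mu_0 = (5, 4.3333) - (1, 1) = (4, 3.3333).

Step 2 — sample covariance matrix, S[i,j] = (1/(n-1)) · Σ_k (x_{k,i} - mean_i) · (x_{k,j} - mean_j), divisor n-1 = 5:
  S[U,U] = ((-4)·(-4) + (2)·(2) + (-2)·(-2) + (4)·(4) + (-3)·(-3) + (3)·(3)) / 5 = 58/5 = 11.6
  S[U,V] = ((-4)·(-0.3333) + (2)·(4.6667) + (-2)·(-2.3333) + (4)·(-0.3333) + (-3)·(-0.3333) + (3)·(-1.3333)) / 5 = 11/5 = 2.2
  S[V,V] = ((-0.3333)·(-0.3333) + (4.6667)·(4.6667) + (-2.3333)·(-2.3333) + (-0.3333)·(-0.3333) + (-0.3333)·(-0.3333) + (-1.3333)·(-1.3333)) / 5 = 29.3333/5 = 5.8667
  S = [[11.6, 2.2],
 [2.2, 5.8667]].

Step 3 — invert S. det(S) = 11.6·5.8667 - (2.2)² = 63.2133.
  S^{-1} = (1/det) · [[d, -b], [-b, a]] = [[0.0928, -0.0348],
 [-0.0348, 0.1835]].

Step 4 — quadratic form (x̄ - mu_0)^T · S^{-1} · (x̄ - mu_0):
  S^{-1} · (x̄ - mu_0) = (0.2552, 0.4725),
  (x̄ - mu_0)^T · [...] = (4)·(0.2552) + (3.3333)·(0.4725) = 2.5958.

Step 5 — scale by n: T² = 6 · 2.5958 = 15.5748.

T² ≈ 15.5748


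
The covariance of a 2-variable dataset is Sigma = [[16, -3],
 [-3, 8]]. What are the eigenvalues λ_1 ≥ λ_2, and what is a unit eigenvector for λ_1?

Step 1 — characteristic polynomial of 2×2 Sigma:
  det(Sigma - λI) = λ² - trace · λ + det = 0.
  trace = 16 + 8 = 24, det = 16·8 - (-3)² = 119.
Step 2 — discriminant:
  Δ = trace² - 4·det = 576 - 476 = 100.
Step 3 — eigenvalues:
  λ = (trace ± √Δ)/2 = (24 ± 10)/2,
  λ_1 = 17,  λ_2 = 7.

Step 4 — unit eigenvector for λ_1: solve (Sigma - λ_1 I)v = 0. First row:
  (16 - 17)·v_x + (-3)·v_y = 0, i.e. (-1)·v_x + (-3)·v_y = 0,
  so v ∝ (b, λ_1 - a) = (-3, 1); multiply by -1 so the first entry is positive: u = (3, -1).
  ||u|| = √((3)² + (-1)²) = √(10) ≈ 3.1623,
  v_1 = u/||u|| ≈ (0.9487, -0.3162) (||v_1|| = 1).

λ_1 = 17,  λ_2 = 7;  v_1 ≈ (0.9487, -0.3162)


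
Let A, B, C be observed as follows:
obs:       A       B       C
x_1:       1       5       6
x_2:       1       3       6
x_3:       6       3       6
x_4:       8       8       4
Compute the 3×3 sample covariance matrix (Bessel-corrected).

Step 1 — column means:
  mean(A) = (1 + 1 + 6 + 8) / 4 = 16/4 = 4
  mean(B) = (5 + 3 + 3 + 8) / 4 = 19/4 = 4.75
  mean(C) = (6 + 6 + 6 + 4) / 4 = 22/4 = 5.5

Step 2 — sample covariance S[i,j] = (1/(n-1)) · Σ_k (x_{k,i} - mean_i) · (x_{k,j} - mean_j), with n-1 = 3.
  S[A,A] = ((-3)·(-3) + (-3)·(-3) + (2)·(2) + (4)·(4)) / 3 = 38/3 = 12.6667
  S[A,B] = ((-3)·(0.25) + (-3)·(-1.75) + (2)·(-1.75) + (4)·(3.25)) / 3 = 14/3 = 4.6667
  S[A,C] = ((-3)·(0.5) + (-3)·(0.5) + (2)·(0.5) + (4)·(-1.5)) / 3 = -8/3 = -2.6667
  S[B,B] = ((0.25)·(0.25) + (-1.75)·(-1.75) + (-1.75)·(-1.75) + (3.25)·(3.25)) / 3 = 16.75/3 = 5.5833
  S[B,C] = ((0.25)·(0.5) + (-1.75)·(0.5) + (-1.75)·(0.5) + (3.25)·(-1.5)) / 3 = -6.5/3 = -2.1667
  S[C,C] = ((0.5)·(0.5) + (0.5)·(0.5) + (0.5)·(0.5) + (-1.5)·(-1.5)) / 3 = 3/3 = 1

S is symmetric (S[j,i] = S[i,j]). Assembling:

S = [[12.6667, 4.6667, -2.6667],
 [4.6667, 5.5833, -2.1667],
 [-2.6667, -2.1667, 1]]


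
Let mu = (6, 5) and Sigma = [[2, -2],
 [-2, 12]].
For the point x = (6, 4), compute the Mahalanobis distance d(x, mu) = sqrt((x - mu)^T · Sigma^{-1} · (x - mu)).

Step 1 — centre the observation: (x - mu) = (0, -1).

Step 2 — invert Sigma. det(Sigma) = 2·12 - (-2)² = 20.
  Sigma^{-1} = (1/det) · [[d, -b], [-b, a]] = [[0.6, 0.1],
 [0.1, 0.1]].

Step 3 — form the quadratic (x - mu)^T · Sigma^{-1} · (x - mu):
  Sigma^{-1} · (x - mu) = (-0.1, -0.1).
  (x - mu)^T · [Sigma^{-1} · (x - mu)] = (0)·(-0.1) + (-1)·(-0.1) = 0.1.

Step 4 — take square root: d = √(0.1) ≈ 0.3162.

d(x, mu) = √(0.1) ≈ 0.3162


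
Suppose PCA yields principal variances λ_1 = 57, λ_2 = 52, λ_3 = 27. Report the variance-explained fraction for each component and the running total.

Step 1 — total variance = trace(Sigma) = Σ λ_i = 57 + 52 + 27 = 136.

Step 2 — fraction explained by component i = λ_i / Σ λ:
  PC1: 57/136 = 0.4191
  PC2: 52/136 = 0.3824
  PC3: 27/136 = 0.1985

Step 3 — cumulative fraction after k components = (λ_1 + ... + λ_k) / Σ λ:
  k = 1: 57/136 = 0.4191
  k = 2: (57 + 52)/136 = 109/136 = 0.8015
  k = 3: (57 + 52 + 27)/136 = 136/136 = 1

Summary (fraction, with percent):

explained: PC1 0.4191 (41.91%), PC2 0.3824 (38.24%), PC3 0.1985 (19.85%);  cumulative: 0.4191, 0.8015, 1


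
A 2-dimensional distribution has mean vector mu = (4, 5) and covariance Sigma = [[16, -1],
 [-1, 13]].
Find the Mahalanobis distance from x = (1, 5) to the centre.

Step 1 — centre the observation: (x - mu) = (-3, 0).

Step 2 — invert Sigma. det(Sigma) = 16·13 - (-1)² = 207.
  Sigma^{-1} = (1/det) · [[d, -b], [-b, a]] = [[0.0628, 0.0048],
 [0.0048, 0.0773]].

Step 3 — form the quadratic (x - mu)^T · Sigma^{-1} · (x - mu):
  Sigma^{-1} · (x - mu) = (-0.1884, -0.0145).
  (x - mu)^T · [Sigma^{-1} · (x - mu)] = (-3)·(-0.1884) + (0)·(-0.0145) = 0.5652.

Step 4 — take square root: d = √(0.5652) ≈ 0.7518.

d(x, mu) = √(0.5652) ≈ 0.7518


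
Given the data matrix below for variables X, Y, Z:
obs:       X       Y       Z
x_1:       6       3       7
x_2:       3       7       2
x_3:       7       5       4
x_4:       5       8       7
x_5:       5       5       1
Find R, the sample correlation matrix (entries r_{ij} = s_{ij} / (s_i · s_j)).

Step 1 — column means:
  mean(X) = (6 + 3 + 7 + 5 + 5) / 5 = 26/5 = 5.2
  mean(Y) = (3 + 7 + 5 + 8 + 5) / 5 = 28/5 = 5.6
  mean(Z) = (7 + 2 + 4 + 7 + 1) / 5 = 21/5 = 4.2

Step 2 — sample variances and covariances s[i,j] = (1/(n-1)) · Σ_k (x_{k,i} - mean_i) · (x_{k,j} - mean_j), with n-1 = 4:
  s[X,X] = ((0.8)·(0.8) + (-2.2)·(-2.2) + (1.8)·(1.8) + (-0.2)·(-0.2) + (-0.2)·(-0.2)) / 4 = 8.8/4 = 2.2
  s[X,Y] = ((0.8)·(-2.6) + (-2.2)·(1.4) + (1.8)·(-0.6) + (-0.2)·(2.4) + (-0.2)·(-0.6)) / 4 = -6.6/4 = -1.65
  s[X,Z] = ((0.8)·(2.8) + (-2.2)·(-2.2) + (1.8)·(-0.2) + (-0.2)·(2.8) + (-0.2)·(-3.2)) / 4 = 6.8/4 = 1.7
  s[Y,Y] = ((-2.6)·(-2.6) + (1.4)·(1.4) + (-0.6)·(-0.6) + (2.4)·(2.4) + (-0.6)·(-0.6)) / 4 = 15.2/4 = 3.8
  s[Y,Z] = ((-2.6)·(2.8) + (1.4)·(-2.2) + (-0.6)·(-0.2) + (2.4)·(2.8) + (-0.6)·(-3.2)) / 4 = -1.6/4 = -0.4
  s[Z,Z] = ((2.8)·(2.8) + (-2.2)·(-2.2) + (-0.2)·(-0.2) + (2.8)·(2.8) + (-3.2)·(-3.2)) / 4 = 30.8/4 = 7.7
  Sample standard deviations s_i = √(s[i,i]):
  s(X) = √(2.2) = 1.4832
  s(Y) = √(3.8) = 1.9494
  s(Z) = √(7.7) = 2.7749

Step 3 — r_{ij} = s_{ij} / (s_i · s_j):
  r[X,X] = 1 (diagonal).
  r[X,Y] = -1.65 / (1.4832 · 1.9494) = -1.65 / 2.8914 = -0.5707
  r[X,Z] = 1.7 / (1.4832 · 2.7749) = 1.7 / 4.1158 = 0.413
  r[Y,Y] = 1 (diagonal).
  r[Y,Z] = -0.4 / (1.9494 · 2.7749) = -0.4 / 5.4093 = -0.0739
  r[Z,Z] = 1 (diagonal).

R is symmetric with unit diagonal. Assembling:

R = [[1, -0.5707, 0.413],
 [-0.5707, 1, -0.0739],
 [0.413, -0.0739, 1]]


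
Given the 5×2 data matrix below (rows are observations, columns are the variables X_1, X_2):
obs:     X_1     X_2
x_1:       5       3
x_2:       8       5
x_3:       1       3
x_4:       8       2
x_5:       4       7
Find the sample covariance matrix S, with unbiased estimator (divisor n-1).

Step 1 — column means:
  mean(X_1) = (5 + 8 + 1 + 8 + 4) / 5 = 26/5 = 5.2
  mean(X_2) = (3 + 5 + 3 + 2 + 7) / 5 = 20/5 = 4

Step 2 — sample covariance S[i,j] = (1/(n-1)) · Σ_k (x_{k,i} - mean_i) · (x_{k,j} - mean_j), with n-1 = 4.
  S[X_1,X_1] = ((-0.2)·(-0.2) + (2.8)·(2.8) + (-4.2)·(-4.2) + (2.8)·(2.8) + (-1.2)·(-1.2)) / 4 = 34.8/4 = 8.7
  S[X_1,X_2] = ((-0.2)·(-1) + (2.8)·(1) + (-4.2)·(-1) + (2.8)·(-2) + (-1.2)·(3)) / 4 = -2/4 = -0.5
  S[X_2,X_2] = ((-1)·(-1) + (1)·(1) + (-1)·(-1) + (-2)·(-2) + (3)·(3)) / 4 = 16/4 = 4

S is symmetric (S[j,i] = S[i,j]). Assembling:

S = [[8.7, -0.5],
 [-0.5, 4]]


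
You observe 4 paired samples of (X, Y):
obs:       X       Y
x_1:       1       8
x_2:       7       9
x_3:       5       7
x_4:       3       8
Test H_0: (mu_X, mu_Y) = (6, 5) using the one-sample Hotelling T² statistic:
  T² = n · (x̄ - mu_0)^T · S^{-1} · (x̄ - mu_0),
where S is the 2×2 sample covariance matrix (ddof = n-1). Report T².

Step 1 — sample mean vector:
  mean(X) = (1 + 7 + 5 + 3) / 4 = 16/4 = 4
  mean(Y) = (8 + 9 + 7 + 8) / 4 = 32/4 = 8
  x̄ = (4, 8),  deviation x̄ - mu_0 = (4, 8) - (6, 5) = (-2, 3).

Step 2 — sample covariance matrix, S[i,j] = (1/(n-1)) · Σ_k (x_{k,i} - mean_i) · (x_{k,j} - mean_j), divisor n-1 = 3:
  S[X,X] = ((-3)·(-3) + (3)·(3) + (1)·(1) + (-1)·(-1)) / 3 = 20/3 = 6.6667
  S[X,Y] = ((-3)·(0) + (3)·(1) + (1)·(-1) + (-1)·(0)) / 3 = 2/3 = 0.6667
  S[Y,Y] = ((0)·(0) + (1)·(1) + (-1)·(-1) + (0)·(0)) / 3 = 2/3 = 0.6667
  S = [[6.6667, 0.6667],
 [0.6667, 0.6667]].

Step 3 — invert S. det(S) = 6.6667·0.6667 - (0.6667)² = 4.
  S^{-1} = (1/det) · [[d, -b], [-b, a]] = [[0.1667, -0.1667],
 [-0.1667, 1.6667]].

Step 4 — quadratic form (x̄ - mu_0)^T · S^{-1} · (x̄ - mu_0):
  S^{-1} · (x̄ - mu_0) = (-0.8333, 5.3333),
  (x̄ - mu_0)^T · [...] = (-2)·(-0.8333) + (3)·(5.3333) = 17.6667.

Step 5 — scale by n: T² = 4 · 17.6667 = 70.6667.

T² ≈ 70.6667


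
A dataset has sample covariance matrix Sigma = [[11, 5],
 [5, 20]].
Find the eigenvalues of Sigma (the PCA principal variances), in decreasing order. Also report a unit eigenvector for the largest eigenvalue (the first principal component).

Step 1 — characteristic polynomial of 2×2 Sigma:
  det(Sigma - λI) = λ² - trace · λ + det = 0.
  trace = 11 + 20 = 31, det = 11·20 - (5)² = 195.
Step 2 — discriminant:
  Δ = trace² - 4·det = 961 - 780 = 181.
Step 3 — eigenvalues:
  λ = (trace ± √Δ)/2 = (31 ± 13.4536)/2,
  λ_1 = 22.2268,  λ_2 = 8.7732.

Step 4 — unit eigenvector for λ_1: solve (Sigma - λ_1 I)v = 0. First row:
  (11 - 22.2268)·v_x + (5)·v_y = 0, i.e. (-11.2268)·v_x + (5)·v_y = 0,
  so v ∝ (b, λ_1 - a) = (5, 11.2268) = u.
  ||u|| = √((5)² + (11.2268)²) = √(151.0413) ≈ 12.2899,
  v_1 = u/||u|| ≈ (0.4068, 0.9135) (||v_1|| = 1).

λ_1 = 22.2268,  λ_2 = 8.7732;  v_1 ≈ (0.4068, 0.9135)


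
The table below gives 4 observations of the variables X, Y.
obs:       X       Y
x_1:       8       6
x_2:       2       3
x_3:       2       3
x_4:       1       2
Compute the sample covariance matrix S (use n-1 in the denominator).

Step 1 — column means:
  mean(X) = (8 + 2 + 2 + 1) / 4 = 13/4 = 3.25
  mean(Y) = (6 + 3 + 3 + 2) / 4 = 14/4 = 3.5

Step 2 — sample covariance S[i,j] = (1/(n-1)) · Σ_k (x_{k,i} - mean_i) · (x_{k,j} - mean_j), with n-1 = 3.
  S[X,X] = ((4.75)·(4.75) + (-1.25)·(-1.25) + (-1.25)·(-1.25) + (-2.25)·(-2.25)) / 3 = 30.75/3 = 10.25
  S[X,Y] = ((4.75)·(2.5) + (-1.25)·(-0.5) + (-1.25)·(-0.5) + (-2.25)·(-1.5)) / 3 = 16.5/3 = 5.5
  S[Y,Y] = ((2.5)·(2.5) + (-0.5)·(-0.5) + (-0.5)·(-0.5) + (-1.5)·(-1.5)) / 3 = 9/3 = 3

S is symmetric (S[j,i] = S[i,j]). Assembling:

S = [[10.25, 5.5],
 [5.5, 3]]


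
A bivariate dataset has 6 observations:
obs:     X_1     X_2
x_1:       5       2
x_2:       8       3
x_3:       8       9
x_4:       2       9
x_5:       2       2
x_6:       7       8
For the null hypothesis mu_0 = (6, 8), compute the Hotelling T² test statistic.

Step 1 — sample mean vector:
  mean(X_1) = (5 + 8 + 8 + 2 + 2 + 7) / 6 = 32/6 = 5.3333
  mean(X_2) = (2 + 3 + 9 + 9 + 2 + 8) / 6 = 33/6 = 5.5
  x̄ = (5.3333, 5.5),  deviation x̄ - mu_0 = (5.3333, 5.5) - (6, 8) = (-0.6667, -2.5).

Step 2 — sample covariance matrix, S[i,j] = (1/(n-1)) · Σ_k (x_{k,i} - mean_i) · (x_{k,j} - mean_j), divisor n-1 = 5:
  S[X_1,X_1] = ((-0.3333)·(-0.3333) + (2.6667)·(2.6667) + (2.6667)·(2.6667) + (-3.3333)·(-3.3333) + (-3.3333)·(-3.3333) + (1.6667)·(1.6667)) / 5 = 39.3333/5 = 7.8667
  S[X_1,X_2] = ((-0.3333)·(-3.5) + (2.6667)·(-2.5) + (2.6667)·(3.5) + (-3.3333)·(3.5) + (-3.3333)·(-3.5) + (1.6667)·(2.5)) / 5 = 8/5 = 1.6
  S[X_2,X_2] = ((-3.5)·(-3.5) + (-2.5)·(-2.5) + (3.5)·(3.5) + (3.5)·(3.5) + (-3.5)·(-3.5) + (2.5)·(2.5)) / 5 = 61.5/5 = 12.3
  S = [[7.8667, 1.6],
 [1.6, 12.3]].

Step 3 — invert S. det(S) = 7.8667·12.3 - (1.6)² = 94.2.
  S^{-1} = (1/det) · [[d, -b], [-b, a]] = [[0.1306, -0.017],
 [-0.017, 0.0835]].

Step 4 — quadratic form (x̄ - mu_0)^T · S^{-1} · (x̄ - mu_0):
  S^{-1} · (x̄ - mu_0) = (-0.0446, -0.1975),
  (x̄ - mu_0)^T · [...] = (-0.6667)·(-0.0446) + (-2.5)·(-0.1975) = 0.5234.

Step 5 — scale by n: T² = 6 · 0.5234 = 3.1401.

T² ≈ 3.1401


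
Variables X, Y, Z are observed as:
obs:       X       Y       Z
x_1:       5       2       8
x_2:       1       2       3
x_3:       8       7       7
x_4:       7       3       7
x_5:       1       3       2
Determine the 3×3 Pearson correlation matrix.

Step 1 — column means:
  mean(X) = (5 + 1 + 8 + 7 + 1) / 5 = 22/5 = 4.4
  mean(Y) = (2 + 2 + 7 + 3 + 3) / 5 = 17/5 = 3.4
  mean(Z) = (8 + 3 + 7 + 7 + 2) / 5 = 27/5 = 5.4

Step 2 — sample variances and covariances s[i,j] = (1/(n-1)) · Σ_k (x_{k,i} - mean_i) · (x_{k,j} - mean_j), with n-1 = 4:
  s[X,X] = ((0.6)·(0.6) + (-3.4)·(-3.4) + (3.6)·(3.6) + (2.6)·(2.6) + (-3.4)·(-3.4)) / 4 = 43.2/4 = 10.8
  s[X,Y] = ((0.6)·(-1.4) + (-3.4)·(-1.4) + (3.6)·(3.6) + (2.6)·(-0.4) + (-3.4)·(-0.4)) / 4 = 17.2/4 = 4.3
  s[X,Z] = ((0.6)·(2.6) + (-3.4)·(-2.4) + (3.6)·(1.6) + (2.6)·(1.6) + (-3.4)·(-3.4)) / 4 = 31.2/4 = 7.8
  s[Y,Y] = ((-1.4)·(-1.4) + (-1.4)·(-1.4) + (3.6)·(3.6) + (-0.4)·(-0.4) + (-0.4)·(-0.4)) / 4 = 17.2/4 = 4.3
  s[Y,Z] = ((-1.4)·(2.6) + (-1.4)·(-2.4) + (3.6)·(1.6) + (-0.4)·(1.6) + (-0.4)·(-3.4)) / 4 = 6.2/4 = 1.55
  s[Z,Z] = ((2.6)·(2.6) + (-2.4)·(-2.4) + (1.6)·(1.6) + (1.6)·(1.6) + (-3.4)·(-3.4)) / 4 = 29.2/4 = 7.3
  Sample standard deviations s_i = √(s[i,i]):
  s(X) = √(10.8) = 3.2863
  s(Y) = √(4.3) = 2.0736
  s(Z) = √(7.3) = 2.7019

Step 3 — r_{ij} = s_{ij} / (s_i · s_j):
  r[X,X] = 1 (diagonal).
  r[X,Y] = 4.3 / (3.2863 · 2.0736) = 4.3 / 6.8147 = 0.631
  r[X,Z] = 7.8 / (3.2863 · 2.7019) = 7.8 / 8.8792 = 0.8785
  r[Y,Y] = 1 (diagonal).
  r[Y,Z] = 1.55 / (2.0736 · 2.7019) = 1.55 / 5.6027 = 0.2767
  r[Z,Z] = 1 (diagonal).

R is symmetric with unit diagonal. Assembling:

R = [[1, 0.631, 0.8785],
 [0.631, 1, 0.2767],
 [0.8785, 0.2767, 1]]


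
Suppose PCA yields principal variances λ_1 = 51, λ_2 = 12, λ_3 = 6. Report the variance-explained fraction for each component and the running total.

Step 1 — total variance = trace(Sigma) = Σ λ_i = 51 + 12 + 6 = 69.

Step 2 — fraction explained by component i = λ_i / Σ λ:
  PC1: 51/69 = 0.7391
  PC2: 12/69 = 0.1739
  PC3: 6/69 = 0.087

Step 3 — cumulative fraction after k components = (λ_1 + ... + λ_k) / Σ λ:
  k = 1: 51/69 = 0.7391
  k = 2: (51 + 12)/69 = 63/69 = 0.913
  k = 3: (51 + 12 + 6)/69 = 69/69 = 1

Summary (fraction, with percent):

explained: PC1 0.7391 (73.91%), PC2 0.1739 (17.39%), PC3 0.087 (8.7%);  cumulative: 0.7391, 0.913, 1


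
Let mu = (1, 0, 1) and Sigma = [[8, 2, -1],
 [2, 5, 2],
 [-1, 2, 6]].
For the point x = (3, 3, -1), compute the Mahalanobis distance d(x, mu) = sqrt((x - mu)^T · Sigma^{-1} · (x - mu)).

Step 1 — centre the observation: (x - mu) = (2, 3, -2).

Step 2 — invert Sigma (cofactor / det for 3×3, or solve directly):
  Sigma^{-1} = [[0.152, -0.0819, 0.0526],
 [-0.0819, 0.2749, -0.1053],
 [0.0526, -0.1053, 0.2105]].

Step 3 — form the quadratic (x - mu)^T · Sigma^{-1} · (x - mu):
  Sigma^{-1} · (x - mu) = (-0.0468, 0.8713, -0.6316).
  (x - mu)^T · [Sigma^{-1} · (x - mu)] = (2)·(-0.0468) + (3)·(0.8713) + (-2)·(-0.6316) = 3.7836.

Step 4 — take square root: d = √(3.7836) ≈ 1.9452.

d(x, mu) = √(3.7836) ≈ 1.9452


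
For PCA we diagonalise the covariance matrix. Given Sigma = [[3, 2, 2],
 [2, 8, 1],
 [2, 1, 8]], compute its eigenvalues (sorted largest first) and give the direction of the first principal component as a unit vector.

Step 1 — characteristic polynomial p(λ) = det(λI - Sigma) = λ³ - tr·λ² + c_1·λ - det, where tr = trace, c_1 = sum of the principal 2×2 minors, det = det(Sigma):
  tr = 3 + 8 + 8 = 19,
  c_1 = (3·8 - (2)²) + (3·8 - (2)²) + (8·8 - (1)²) = 20 + 20 + 63 = 103,
  det = 3·(8·8 - (1)²) - (2)·((2)·8 - (1)·(2)) + (2)·((2)·(1) - 8·(2)) = 3·(63) - (2)·(14) + (2)·(-14) = 133.
  So p(λ) = λ³ - 19λ² + 103λ - 133.
Step 2 — look for an integer root (rational root theorem: any rational root is an integer divisor of 133). Testing λ = 7:
  p(7) = 343 - 931 + 721 - 133 = 0  ✓
  Dividing out (λ - 7): p(λ) = (λ - 7)(λ² - 12λ + 19).
Step 3 — remaining eigenvalues from the quadratic λ² - 12λ + 19 = 0:
  Δ = 12² - 4·19 = 144 - 76 = 68,  λ = (12 ± √68)/2 = (12 ± 8.2462)/2 ≈ 10.1231 or 1.8769.
  Sorted: λ_1 = 10.1231,  λ_2 = 7,  λ_3 = 1.8769  (check: sum = 19 = tr ✓).

Step 4 — unit eigenvector for λ_1 ≈ 10.1231: v spans the null space of (Sigma - λ_1 I), whose rows are
  r_1 = (-7.1231, 2, 2),  r_2 = (2, -2.1231, 1),  r_3 = (2, 1, -2.1231).
  v is orthogonal to every row, so take v ∝ r_1 × r_2 = ((2)·(1) - (2)·(-2.1231), (2)·(2) - (-7.1231)·(1), (-7.1231)·(-2.1231) - (2)·(2)) ≈ (6.2462, 11.1231, 11.1231).
  Let u = (6.2462, 11.1231, 11.1231).
  ||u|| = √((6.2462)² + (11.1231)² + (11.1231)²) = √(286.4621) ≈ 16.9252,  v_1 = u/||u|| ≈ (0.369, 0.6572, 0.6572) (||v_1|| = 1).

λ_1 = 10.1231,  λ_2 = 7,  λ_3 = 1.8769;  v_1 ≈ (0.369, 0.6572, 0.6572)


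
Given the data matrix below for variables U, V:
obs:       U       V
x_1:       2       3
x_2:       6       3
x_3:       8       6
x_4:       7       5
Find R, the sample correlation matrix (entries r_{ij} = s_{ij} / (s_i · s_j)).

Step 1 — column means:
  mean(U) = (2 + 6 + 8 + 7) / 4 = 23/4 = 5.75
  mean(V) = (3 + 3 + 6 + 5) / 4 = 17/4 = 4.25

Step 2 — sample variances and covariances s[i,j] = (1/(n-1)) · Σ_k (x_{k,i} - mean_i) · (x_{k,j} - mean_j), with n-1 = 3:
  s[U,U] = ((-3.75)·(-3.75) + (0.25)·(0.25) + (2.25)·(2.25) + (1.25)·(1.25)) / 3 = 20.75/3 = 6.9167
  s[U,V] = ((-3.75)·(-1.25) + (0.25)·(-1.25) + (2.25)·(1.75) + (1.25)·(0.75)) / 3 = 9.25/3 = 3.0833
  s[V,V] = ((-1.25)·(-1.25) + (-1.25)·(-1.25) + (1.75)·(1.75) + (0.75)·(0.75)) / 3 = 6.75/3 = 2.25
  Sample standard deviations s_i = √(s[i,i]):
  s(U) = √(6.9167) = 2.63
  s(V) = √(2.25) = 1.5

Step 3 — r_{ij} = s_{ij} / (s_i · s_j):
  r[U,U] = 1 (diagonal).
  r[U,V] = 3.0833 / (2.63 · 1.5) = 3.0833 / 3.9449 = 0.7816
  r[V,V] = 1 (diagonal).

R is symmetric with unit diagonal. Assembling:

R = [[1, 0.7816],
 [0.7816, 1]]


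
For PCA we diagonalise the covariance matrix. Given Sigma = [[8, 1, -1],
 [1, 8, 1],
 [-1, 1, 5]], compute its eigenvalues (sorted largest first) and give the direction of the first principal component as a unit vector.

Step 1 — characteristic polynomial p(λ) = det(λI - Sigma) = λ³ - tr·λ² + c_1·λ - det, where tr = trace, c_1 = sum of the principal 2×2 minors, det = det(Sigma):
  tr = 8 + 8 + 5 = 21,
  c_1 = (8·8 - (1)²) + (8·5 - (-1)²) + (8·5 - (1)²) = 63 + 39 + 39 = 141,
  det = 8·(8·5 - (1)²) - (1)·((1)·5 - (1)·(-1)) + (-1)·((1)·(1) - 8·(-1)) = 8·(39) - (1)·(6) + (-1)·(9) = 297.
  So p(λ) = λ³ - 21λ² + 141λ - 297.
Step 2 — look for an integer root (rational root theorem: any rational root is an integer divisor of 297). Testing λ = 9:
  p(9) = 729 - 1701 + 1269 - 297 = 0  ✓
  Dividing out (λ - 9): p(λ) = (λ - 9)(λ² - 12λ + 33).
Step 3 — remaining eigenvalues from the quadratic λ² - 12λ + 33 = 0:
  Δ = 12² - 4·33 = 144 - 132 = 12,  λ = (12 ± √12)/2 = (12 ± 3.4641)/2 ≈ 7.7321 or 4.2679.
  Sorted: λ_1 = 9,  λ_2 = 7.7321,  λ_3 = 4.2679  (check: sum = 21 = tr ✓).

Step 4 — unit eigenvector for λ_1 = 9: v spans the null space of (Sigma - λ_1 I), whose rows are
  r_1 = (-1, 1, -1),  r_2 = (1, -1, 1),  r_3 = (-1, 1, -4).
  v is orthogonal to every row, so take v ∝ r_1 × r_3 = ((1)·(-4) - (-1)·(1), (-1)·(-1) - (-1)·(-4), (-1)·(1) - (1)·(-1)) = (-3, -3, 0).
  Rescale (divide by 3; multiply by -1 so the first nonzero entry is positive): u = (1, 1, 0).
  ||u|| = √((1)² + (1)² + (0)²) = √(2) ≈ 1.4142,  v_1 = u/||u|| ≈ (0.7071, 0.7071, 0) (||v_1|| = 1).

λ_1 = 9,  λ_2 = 7.7321,  λ_3 = 4.2679;  v_1 ≈ (0.7071, 0.7071, 0)


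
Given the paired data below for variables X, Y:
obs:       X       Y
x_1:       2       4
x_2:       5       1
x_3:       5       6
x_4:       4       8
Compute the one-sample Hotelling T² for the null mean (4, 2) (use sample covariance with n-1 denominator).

Step 1 — sample mean vector:
  mean(X) = (2 + 5 + 5 + 4) / 4 = 16/4 = 4
  mean(Y) = (4 + 1 + 6 + 8) / 4 = 19/4 = 4.75
  x̄ = (4, 4.75),  deviation x̄ - mu_0 = (4, 4.75) - (4, 2) = (0, 2.75).

Step 2 — sample covariance matrix, S[i,j] = (1/(n-1)) · Σ_k (x_{k,i} - mean_i) · (x_{k,j} - mean_j), divisor n-1 = 3:
  S[X,X] = ((-2)·(-2) + (1)·(1) + (1)·(1) + (0)·(0)) / 3 = 6/3 = 2
  S[X,Y] = ((-2)·(-0.75) + (1)·(-3.75) + (1)·(1.25) + (0)·(3.25)) / 3 = -1/3 = -0.3333
  S[Y,Y] = ((-0.75)·(-0.75) + (-3.75)·(-3.75) + (1.25)·(1.25) + (3.25)·(3.25)) / 3 = 26.75/3 = 8.9167
  S = [[2, -0.3333],
 [-0.3333, 8.9167]].

Step 3 — invert S. det(S) = 2·8.9167 - (-0.3333)² = 17.7222.
  S^{-1} = (1/det) · [[d, -b], [-b, a]] = [[0.5031, 0.0188],
 [0.0188, 0.1129]].

Step 4 — quadratic form (x̄ - mu_0)^T · S^{-1} · (x̄ - mu_0):
  S^{-1} · (x̄ - mu_0) = (0.0517, 0.3103),
  (x̄ - mu_0)^T · [...] = (0)·(0.0517) + (2.75)·(0.3103) = 0.8534.

Step 5 — scale by n: T² = 4 · 0.8534 = 3.4138.

T² ≈ 3.4138


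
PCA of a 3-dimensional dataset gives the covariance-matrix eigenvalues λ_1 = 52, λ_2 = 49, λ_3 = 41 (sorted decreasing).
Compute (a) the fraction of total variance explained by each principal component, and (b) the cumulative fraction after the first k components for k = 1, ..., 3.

Step 1 — total variance = trace(Sigma) = Σ λ_i = 52 + 49 + 41 = 142.

Step 2 — fraction explained by component i = λ_i / Σ λ:
  PC1: 52/142 = 0.3662
  PC2: 49/142 = 0.3451
  PC3: 41/142 = 0.2887

Step 3 — cumulative fraction after k components = (λ_1 + ... + λ_k) / Σ λ:
  k = 1: 52/142 = 0.3662
  k = 2: (52 + 49)/142 = 101/142 = 0.7113
  k = 3: (52 + 49 + 41)/142 = 142/142 = 1

Summary (fraction, with percent):

explained: PC1 0.3662 (36.62%), PC2 0.3451 (34.51%), PC3 0.2887 (28.87%);  cumulative: 0.3662, 0.7113, 1


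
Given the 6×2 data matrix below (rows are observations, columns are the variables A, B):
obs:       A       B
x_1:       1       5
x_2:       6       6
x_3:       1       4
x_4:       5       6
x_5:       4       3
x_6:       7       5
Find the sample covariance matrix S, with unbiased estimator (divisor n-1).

Step 1 — column means:
  mean(A) = (1 + 6 + 1 + 5 + 4 + 7) / 6 = 24/6 = 4
  mean(B) = (5 + 6 + 4 + 6 + 3 + 5) / 6 = 29/6 = 4.8333

Step 2 — sample covariance S[i,j] = (1/(n-1)) · Σ_k (x_{k,i} - mean_i) · (x_{k,j} - mean_j), with n-1 = 5.
  S[A,A] = ((-3)·(-3) + (2)·(2) + (-3)·(-3) + (1)·(1) + (0)·(0) + (3)·(3)) / 5 = 32/5 = 6.4
  S[A,B] = ((-3)·(0.1667) + (2)·(1.1667) + (-3)·(-0.8333) + (1)·(1.1667) + (0)·(-1.8333) + (3)·(0.1667)) / 5 = 6/5 = 1.2
  S[B,B] = ((0.1667)·(0.1667) + (1.1667)·(1.1667) + (-0.8333)·(-0.8333) + (1.1667)·(1.1667) + (-1.8333)·(-1.8333) + (0.1667)·(0.1667)) / 5 = 6.8333/5 = 1.3667

S is symmetric (S[j,i] = S[i,j]). Assembling:

S = [[6.4, 1.2],
 [1.2, 1.3667]]


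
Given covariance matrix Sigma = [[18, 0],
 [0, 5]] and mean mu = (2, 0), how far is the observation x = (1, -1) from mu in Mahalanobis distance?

Step 1 — centre the observation: (x - mu) = (-1, -1).

Step 2 — invert Sigma. det(Sigma) = 18·5 - (0)² = 90.
  Sigma^{-1} = (1/det) · [[d, -b], [-b, a]] = [[0.0556, 0],
 [0, 0.2]].

Step 3 — form the quadratic (x - mu)^T · Sigma^{-1} · (x - mu):
  Sigma^{-1} · (x - mu) = (-0.0556, -0.2).
  (x - mu)^T · [Sigma^{-1} · (x - mu)] = (-1)·(-0.0556) + (-1)·(-0.2) = 0.2556.

Step 4 — take square root: d = √(0.2556) ≈ 0.5055.

d(x, mu) = √(0.2556) ≈ 0.5055


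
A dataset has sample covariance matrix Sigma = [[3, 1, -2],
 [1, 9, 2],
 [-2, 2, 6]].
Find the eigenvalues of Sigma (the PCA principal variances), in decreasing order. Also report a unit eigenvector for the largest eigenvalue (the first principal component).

Step 1 — characteristic polynomial p(λ) = det(λI - Sigma) = λ³ - tr·λ² + c_1·λ - det, where tr = trace, c_1 = sum of the principal 2×2 minors, det = det(Sigma):
  tr = 3 + 9 + 6 = 18,
  c_1 = (3·9 - (1)²) + (3·6 - (-2)²) + (9·6 - (2)²) = 26 + 14 + 50 = 90,
  det = 3·(9·6 - (2)²) - (1)·((1)·6 - (2)·(-2)) + (-2)·((1)·(2) - 9·(-2)) = 3·(50) - (1)·(10) + (-2)·(20) = 100.
  So p(λ) = λ³ - 18λ² + 90λ - 100.
Step 2 — look for an integer root (rational root theorem: any rational root is an integer divisor of 100). Testing λ = 10:
  p(10) = 1000 - 1800 + 900 - 100 = 0  ✓
  Dividing out (λ - 10): p(λ) = (λ - 10)(λ² - 8λ + 10).
Step 3 — remaining eigenvalues from the quadratic λ² - 8λ + 10 = 0:
  Δ = 8² - 4·10 = 64 - 40 = 24,  λ = (8 ± √24)/2 = (8 ± 4.899)/2 ≈ 6.4495 or 1.5505.
  Sorted: λ_1 = 10,  λ_2 = 6.4495,  λ_3 = 1.5505  (check: sum = 18 = tr ✓).

Step 4 — unit eigenvector for λ_1 = 10: v spans the null space of (Sigma - λ_1 I), whose rows are
  r_1 = (-7, 1, -2),  r_2 = (1, -1, 2),  r_3 = (-2, 2, -4).
  v is orthogonal to every row, so take v ∝ r_1 × r_2 = ((1)·(2) - (-2)·(-1), (-2)·(1) - (-7)·(2), (-7)·(-1) - (1)·(1)) = (0, 12, 6).
  Rescale (divide by 6): u = (0, 2, 1).
  ||u|| = √((0)² + (2)² + (1)²) = √(5) ≈ 2.2361,  v_1 = u/||u|| ≈ (0, 0.8944, 0.4472) (||v_1|| = 1).

λ_1 = 10,  λ_2 = 6.4495,  λ_3 = 1.5505;  v_1 ≈ (0, 0.8944, 0.4472)


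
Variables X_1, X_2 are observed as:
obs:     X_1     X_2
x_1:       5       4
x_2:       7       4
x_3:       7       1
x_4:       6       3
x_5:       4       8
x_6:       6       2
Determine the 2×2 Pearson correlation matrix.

Step 1 — column means:
  mean(X_1) = (5 + 7 + 7 + 6 + 4 + 6) / 6 = 35/6 = 5.8333
  mean(X_2) = (4 + 4 + 1 + 3 + 8 + 2) / 6 = 22/6 = 3.6667

Step 2 — sample variances and covariances s[i,j] = (1/(n-1)) · Σ_k (x_{k,i} - mean_i) · (x_{k,j} - mean_j), with n-1 = 5:
  s[X_1,X_1] = ((-0.8333)·(-0.8333) + (1.1667)·(1.1667) + (1.1667)·(1.1667) + (0.1667)·(0.1667) + (-1.8333)·(-1.8333) + (0.1667)·(0.1667)) / 5 = 6.8333/5 = 1.3667
  s[X_1,X_2] = ((-0.8333)·(0.3333) + (1.1667)·(0.3333) + (1.1667)·(-2.6667) + (0.1667)·(-0.6667) + (-1.8333)·(4.3333) + (0.1667)·(-1.6667)) / 5 = -11.3333/5 = -2.2667
  s[X_2,X_2] = ((0.3333)·(0.3333) + (0.3333)·(0.3333) + (-2.6667)·(-2.6667) + (-0.6667)·(-0.6667) + (4.3333)·(4.3333) + (-1.6667)·(-1.6667)) / 5 = 29.3333/5 = 5.8667
  Sample standard deviations s_i = √(s[i,i]):
  s(X_1) = √(1.3667) = 1.169
  s(X_2) = √(5.8667) = 2.4221

Step 3 — r_{ij} = s_{ij} / (s_i · s_j):
  r[X_1,X_1] = 1 (diagonal).
  r[X_1,X_2] = -2.2667 / (1.169 · 2.4221) = -2.2667 / 2.8316 = -0.8005
  r[X_2,X_2] = 1 (diagonal).

R is symmetric with unit diagonal. Assembling:

R = [[1, -0.8005],
 [-0.8005, 1]]


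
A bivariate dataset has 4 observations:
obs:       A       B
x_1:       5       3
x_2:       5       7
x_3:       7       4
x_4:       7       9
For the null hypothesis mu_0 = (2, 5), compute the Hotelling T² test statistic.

Step 1 — sample mean vector:
  mean(A) = (5 + 5 + 7 + 7) / 4 = 24/4 = 6
  mean(B) = (3 + 7 + 4 + 9) / 4 = 23/4 = 5.75
  x̄ = (6, 5.75),  deviation x̄ - mu_0 = (6, 5.75) - (2, 5) = (4, 0.75).

Step 2 — sample covariance matrix, S[i,j] = (1/(n-1)) · Σ_k (x_{k,i} - mean_i) · (x_{k,j} - mean_j), divisor n-1 = 3:
  S[A,A] = ((-1)·(-1) + (-1)·(-1) + (1)·(1) + (1)·(1)) / 3 = 4/3 = 1.3333
  S[A,B] = ((-1)·(-2.75) + (-1)·(1.25) + (1)·(-1.75) + (1)·(3.25)) / 3 = 3/3 = 1
  S[B,B] = ((-2.75)·(-2.75) + (1.25)·(1.25) + (-1.75)·(-1.75) + (3.25)·(3.25)) / 3 = 22.75/3 = 7.5833
  S = [[1.3333, 1],
 [1, 7.5833]].

Step 3 — invert S. det(S) = 1.3333·7.5833 - (1)² = 9.1111.
  S^{-1} = (1/det) · [[d, -b], [-b, a]] = [[0.8323, -0.1098],
 [-0.1098, 0.1463]].

Step 4 — quadratic form (x̄ - mu_0)^T · S^{-1} · (x̄ - mu_0):
  S^{-1} · (x̄ - mu_0) = (3.247, -0.3293),
  (x̄ - mu_0)^T · [...] = (4)·(3.247) + (0.75)·(-0.3293) = 12.7409.

Step 5 — scale by n: T² = 4 · 12.7409 = 50.9634.

T² ≈ 50.9634


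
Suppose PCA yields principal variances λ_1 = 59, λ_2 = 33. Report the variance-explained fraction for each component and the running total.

Step 1 — total variance = trace(Sigma) = Σ λ_i = 59 + 33 = 92.

Step 2 — fraction explained by component i = λ_i / Σ λ:
  PC1: 59/92 = 0.6413
  PC2: 33/92 = 0.3587

Step 3 — cumulative fraction after k components = (λ_1 + ... + λ_k) / Σ λ:
  k = 1: 59/92 = 0.6413
  k = 2: (59 + 33)/92 = 92/92 = 1

Summary (fraction, with percent):

explained: PC1 0.6413 (64.13%), PC2 0.3587 (35.87%);  cumulative: 0.6413, 1


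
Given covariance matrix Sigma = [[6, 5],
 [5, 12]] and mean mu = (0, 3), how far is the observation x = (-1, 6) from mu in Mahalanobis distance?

Step 1 — centre the observation: (x - mu) = (-1, 3).

Step 2 — invert Sigma. det(Sigma) = 6·12 - (5)² = 47.
  Sigma^{-1} = (1/det) · [[d, -b], [-b, a]] = [[0.2553, -0.1064],
 [-0.1064, 0.1277]].

Step 3 — form the quadratic (x - mu)^T · Sigma^{-1} · (x - mu):
  Sigma^{-1} · (x - mu) = (-0.5745, 0.4894).
  (x - mu)^T · [Sigma^{-1} · (x - mu)] = (-1)·(-0.5745) + (3)·(0.4894) = 2.0426.

Step 4 — take square root: d = √(2.0426) ≈ 1.4292.

d(x, mu) = √(2.0426) ≈ 1.4292


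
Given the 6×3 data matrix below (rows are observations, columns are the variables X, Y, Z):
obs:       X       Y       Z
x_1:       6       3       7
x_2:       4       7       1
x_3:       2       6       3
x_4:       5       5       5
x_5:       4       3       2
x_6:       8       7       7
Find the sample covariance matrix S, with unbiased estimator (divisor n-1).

Step 1 — column means:
  mean(X) = (6 + 4 + 2 + 5 + 4 + 8) / 6 = 29/6 = 4.8333
  mean(Y) = (3 + 7 + 6 + 5 + 3 + 7) / 6 = 31/6 = 5.1667
  mean(Z) = (7 + 1 + 3 + 5 + 2 + 7) / 6 = 25/6 = 4.1667

Step 2 — sample covariance S[i,j] = (1/(n-1)) · Σ_k (x_{k,i} - mean_i) · (x_{k,j} - mean_j), with n-1 = 5.
  S[X,X] = ((1.1667)·(1.1667) + (-0.8333)·(-0.8333) + (-2.8333)·(-2.8333) + (0.1667)·(0.1667) + (-0.8333)·(-0.8333) + (3.1667)·(3.1667)) / 5 = 20.8333/5 = 4.1667
  S[X,Y] = ((1.1667)·(-2.1667) + (-0.8333)·(1.8333) + (-2.8333)·(0.8333) + (0.1667)·(-0.1667) + (-0.8333)·(-2.1667) + (3.1667)·(1.8333)) / 5 = 1.1667/5 = 0.2333
  S[X,Z] = ((1.1667)·(2.8333) + (-0.8333)·(-3.1667) + (-2.8333)·(-1.1667) + (0.1667)·(0.8333) + (-0.8333)·(-2.1667) + (3.1667)·(2.8333)) / 5 = 20.1667/5 = 4.0333
  S[Y,Y] = ((-2.1667)·(-2.1667) + (1.8333)·(1.8333) + (0.8333)·(0.8333) + (-0.1667)·(-0.1667) + (-2.1667)·(-2.1667) + (1.8333)·(1.8333)) / 5 = 16.8333/5 = 3.3667
  S[Y,Z] = ((-2.1667)·(2.8333) + (1.8333)·(-3.1667) + (0.8333)·(-1.1667) + (-0.1667)·(0.8333) + (-2.1667)·(-2.1667) + (1.8333)·(2.8333)) / 5 = -3.1667/5 = -0.6333
  S[Z,Z] = ((2.8333)·(2.8333) + (-3.1667)·(-3.1667) + (-1.1667)·(-1.1667) + (0.8333)·(0.8333) + (-2.1667)·(-2.1667) + (2.8333)·(2.8333)) / 5 = 32.8333/5 = 6.5667

S is symmetric (S[j,i] = S[i,j]). Assembling:

S = [[4.1667, 0.2333, 4.0333],
 [0.2333, 3.3667, -0.6333],
 [4.0333, -0.6333, 6.5667]]


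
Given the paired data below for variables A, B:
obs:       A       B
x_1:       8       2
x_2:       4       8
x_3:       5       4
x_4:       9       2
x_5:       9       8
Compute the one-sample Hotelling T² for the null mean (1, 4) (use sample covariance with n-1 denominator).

Step 1 — sample mean vector:
  mean(A) = (8 + 4 + 5 + 9 + 9) / 5 = 35/5 = 7
  mean(B) = (2 + 8 + 4 + 2 + 8) / 5 = 24/5 = 4.8
  x̄ = (7, 4.8),  deviation x̄ - mu_0 = (7, 4.8) - (1, 4) = (6, 0.8).

Step 2 — sample covariance matrix, S[i,j] = (1/(n-1)) · Σ_k (x_{k,i} - mean_i) · (x_{k,j} - mean_j), divisor n-1 = 4:
  S[A,A] = ((1)·(1) + (-3)·(-3) + (-2)·(-2) + (2)·(2) + (2)·(2)) / 4 = 22/4 = 5.5
  S[A,B] = ((1)·(-2.8) + (-3)·(3.2) + (-2)·(-0.8) + (2)·(-2.8) + (2)·(3.2)) / 4 = -10/4 = -2.5
  S[B,B] = ((-2.8)·(-2.8) + (3.2)·(3.2) + (-0.8)·(-0.8) + (-2.8)·(-2.8) + (3.2)·(3.2)) / 4 = 36.8/4 = 9.2
  S = [[5.5, -2.5],
 [-2.5, 9.2]].

Step 3 — invert S. det(S) = 5.5·9.2 - (-2.5)² = 44.35.
  S^{-1} = (1/det) · [[d, -b], [-b, a]] = [[0.2074, 0.0564],
 [0.0564, 0.124]].

Step 4 — quadratic form (x̄ - mu_0)^T · S^{-1} · (x̄ - mu_0):
  S^{-1} · (x̄ - mu_0) = (1.2897, 0.4374),
  (x̄ - mu_0)^T · [...] = (6)·(1.2897) + (0.8)·(0.4374) = 8.0884.

Step 5 — scale by n: T² = 5 · 8.0884 = 40.4419.

T² ≈ 40.4419


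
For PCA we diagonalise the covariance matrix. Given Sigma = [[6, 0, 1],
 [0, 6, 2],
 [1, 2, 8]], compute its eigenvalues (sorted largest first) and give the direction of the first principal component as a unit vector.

Step 1 — characteristic polynomial p(λ) = det(λI - Sigma) = λ³ - tr·λ² + c_1·λ - det, where tr = trace, c_1 = sum of the principal 2×2 minors, det = det(Sigma):
  tr = 6 + 6 + 8 = 20,
  c_1 = (6·6 - (0)²) + (6·8 - (1)²) + (6·8 - (2)²) = 36 + 47 + 44 = 127,
  det = 6·(6·8 - (2)²) - (0)·((0)·8 - (2)·(1)) + (1)·((0)·(2) - 6·(1)) = 6·(44) - (0)·(-2) + (1)·(-6) = 258.
  So p(λ) = λ³ - 20λ² + 127λ - 258.
Step 2 — look for an integer root (rational root theorem: any rational root is an integer divisor of 258). Testing λ = 6:
  p(6) = 216 - 720 + 762 - 258 = 0  ✓
  Dividing out (λ - 6): p(λ) = (λ - 6)(λ² - 14λ + 43).
Step 3 — remaining eigenvalues from the quadratic λ² - 14λ + 43 = 0:
  Δ = 14² - 4·43 = 196 - 172 = 24,  λ = (14 ± √24)/2 = (14 ± 4.899)/2 ≈ 9.4495 or 4.5505.
  Sorted: λ_1 = 9.4495,  λ_2 = 6,  λ_3 = 4.5505  (check: sum = 20 = tr ✓).

Step 4 — unit eigenvector for λ_1 ≈ 9.4495: v spans the null space of (Sigma - λ_1 I), whose rows are
  r_1 = (-3.4495, 0, 1),  r_2 = (0, -3.4495, 2),  r_3 = (1, 2, -1.4495).
  v is orthogonal to every row, so take v ∝ r_1 × r_2 = ((0)·(2) - (1)·(-3.4495), (1)·(0) - (-3.4495)·(2), (-3.4495)·(-3.4495) - (0)·(0)) ≈ (3.4495, 6.899, 11.899).
  Let u = (3.4495, 6.899, 11.899).
  ||u|| = √((3.4495)² + (6.899)² + (11.899)²) = √(201.0806) ≈ 14.1803,  v_1 = u/||u|| ≈ (0.2433, 0.4865, 0.8391) (||v_1|| = 1).

λ_1 = 9.4495,  λ_2 = 6,  λ_3 = 4.5505;  v_1 ≈ (0.2433, 0.4865, 0.8391)


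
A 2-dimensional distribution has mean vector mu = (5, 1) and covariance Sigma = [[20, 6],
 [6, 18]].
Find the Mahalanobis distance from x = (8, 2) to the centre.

Step 1 — centre the observation: (x - mu) = (3, 1).

Step 2 — invert Sigma. det(Sigma) = 20·18 - (6)² = 324.
  Sigma^{-1} = (1/det) · [[d, -b], [-b, a]] = [[0.0556, -0.0185],
 [-0.0185, 0.0617]].

Step 3 — form the quadratic (x - mu)^T · Sigma^{-1} · (x - mu):
  Sigma^{-1} · (x - mu) = (0.1481, 0.0062).
  (x - mu)^T · [Sigma^{-1} · (x - mu)] = (3)·(0.1481) + (1)·(0.0062) = 0.4506.

Step 4 — take square root: d = √(0.4506) ≈ 0.6713.

d(x, mu) = √(0.4506) ≈ 0.6713


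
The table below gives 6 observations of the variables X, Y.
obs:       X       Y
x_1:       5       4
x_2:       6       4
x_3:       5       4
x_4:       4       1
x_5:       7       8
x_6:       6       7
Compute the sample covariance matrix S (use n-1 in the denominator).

Step 1 — column means:
  mean(X) = (5 + 6 + 5 + 4 + 7 + 6) / 6 = 33/6 = 5.5
  mean(Y) = (4 + 4 + 4 + 1 + 8 + 7) / 6 = 28/6 = 4.6667

Step 2 — sample covariance S[i,j] = (1/(n-1)) · Σ_k (x_{k,i} - mean_i) · (x_{k,j} - mean_j), with n-1 = 5.
  S[X,X] = ((-0.5)·(-0.5) + (0.5)·(0.5) + (-0.5)·(-0.5) + (-1.5)·(-1.5) + (1.5)·(1.5) + (0.5)·(0.5)) / 5 = 5.5/5 = 1.1
  S[X,Y] = ((-0.5)·(-0.6667) + (0.5)·(-0.6667) + (-0.5)·(-0.6667) + (-1.5)·(-3.6667) + (1.5)·(3.3333) + (0.5)·(2.3333)) / 5 = 12/5 = 2.4
  S[Y,Y] = ((-0.6667)·(-0.6667) + (-0.6667)·(-0.6667) + (-0.6667)·(-0.6667) + (-3.6667)·(-3.6667) + (3.3333)·(3.3333) + (2.3333)·(2.3333)) / 5 = 31.3333/5 = 6.2667

S is symmetric (S[j,i] = S[i,j]). Assembling:

S = [[1.1, 2.4],
 [2.4, 6.2667]]


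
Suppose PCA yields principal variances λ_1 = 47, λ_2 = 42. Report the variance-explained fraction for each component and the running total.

Step 1 — total variance = trace(Sigma) = Σ λ_i = 47 + 42 = 89.

Step 2 — fraction explained by component i = λ_i / Σ λ:
  PC1: 47/89 = 0.5281
  PC2: 42/89 = 0.4719

Step 3 — cumulative fraction after k components = (λ_1 + ... + λ_k) / Σ λ:
  k = 1: 47/89 = 0.5281
  k = 2: (47 + 42)/89 = 89/89 = 1

Summary (fraction, with percent):

explained: PC1 0.5281 (52.81%), PC2 0.4719 (47.19%);  cumulative: 0.5281, 1


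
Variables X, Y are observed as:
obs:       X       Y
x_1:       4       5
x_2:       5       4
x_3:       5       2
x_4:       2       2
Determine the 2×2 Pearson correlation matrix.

Step 1 — column means:
  mean(X) = (4 + 5 + 5 + 2) / 4 = 16/4 = 4
  mean(Y) = (5 + 4 + 2 + 2) / 4 = 13/4 = 3.25

Step 2 — sample variances and covariances s[i,j] = (1/(n-1)) · Σ_k (x_{k,i} - mean_i) · (x_{k,j} - mean_j), with n-1 = 3:
  s[X,X] = ((0)·(0) + (1)·(1) + (1)·(1) + (-2)·(-2)) / 3 = 6/3 = 2
  s[X,Y] = ((0)·(1.75) + (1)·(0.75) + (1)·(-1.25) + (-2)·(-1.25)) / 3 = 2/3 = 0.6667
  s[Y,Y] = ((1.75)·(1.75) + (0.75)·(0.75) + (-1.25)·(-1.25) + (-1.25)·(-1.25)) / 3 = 6.75/3 = 2.25
  Sample standard deviations s_i = √(s[i,i]):
  s(X) = √(2) = 1.4142
  s(Y) = √(2.25) = 1.5

Step 3 — r_{ij} = s_{ij} / (s_i · s_j):
  r[X,X] = 1 (diagonal).
  r[X,Y] = 0.6667 / (1.4142 · 1.5) = 0.6667 / 2.1213 = 0.3143
  r[Y,Y] = 1 (diagonal).

R is symmetric with unit diagonal. Assembling:

R = [[1, 0.3143],
 [0.3143, 1]]


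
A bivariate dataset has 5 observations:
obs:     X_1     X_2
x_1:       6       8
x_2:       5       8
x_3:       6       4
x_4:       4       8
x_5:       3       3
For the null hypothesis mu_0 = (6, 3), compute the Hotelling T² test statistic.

Step 1 — sample mean vector:
  mean(X_1) = (6 + 5 + 6 + 4 + 3) / 5 = 24/5 = 4.8
  mean(X_2) = (8 + 8 + 4 + 8 + 3) / 5 = 31/5 = 6.2
  x̄ = (4.8, 6.2),  deviation x̄ - mu_0 = (4.8, 6.2) - (6, 3) = (-1.2, 3.2).

Step 2 — sample covariance matrix, S[i,j] = (1/(n-1)) · Σ_k (x_{k,i} - mean_i) · (x_{k,j} - mean_j), divisor n-1 = 4:
  S[X_1,X_1] = ((1.2)·(1.2) + (0.2)·(0.2) + (1.2)·(1.2) + (-0.8)·(-0.8) + (-1.8)·(-1.8)) / 4 = 6.8/4 = 1.7
  S[X_1,X_2] = ((1.2)·(1.8) + (0.2)·(1.8) + (1.2)·(-2.2) + (-0.8)·(1.8) + (-1.8)·(-3.2)) / 4 = 4.2/4 = 1.05
  S[X_2,X_2] = ((1.8)·(1.8) + (1.8)·(1.8) + (-2.2)·(-2.2) + (1.8)·(1.8) + (-3.2)·(-3.2)) / 4 = 24.8/4 = 6.2
  S = [[1.7, 1.05],
 [1.05, 6.2]].

Step 3 — invert S. det(S) = 1.7·6.2 - (1.05)² = 9.4375.
  S^{-1} = (1/det) · [[d, -b], [-b, a]] = [[0.657, -0.1113],
 [-0.1113, 0.1801]].

Step 4 — quadratic form (x̄ - mu_0)^T · S^{-1} · (x̄ - mu_0):
  S^{-1} · (x̄ - mu_0) = (-1.1444, 0.7099),
  (x̄ - mu_0)^T · [...] = (-1.2)·(-1.1444) + (3.2)·(0.7099) = 3.645.

Step 5 — scale by n: T² = 5 · 3.645 = 18.2252.

T² ≈ 18.2252
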